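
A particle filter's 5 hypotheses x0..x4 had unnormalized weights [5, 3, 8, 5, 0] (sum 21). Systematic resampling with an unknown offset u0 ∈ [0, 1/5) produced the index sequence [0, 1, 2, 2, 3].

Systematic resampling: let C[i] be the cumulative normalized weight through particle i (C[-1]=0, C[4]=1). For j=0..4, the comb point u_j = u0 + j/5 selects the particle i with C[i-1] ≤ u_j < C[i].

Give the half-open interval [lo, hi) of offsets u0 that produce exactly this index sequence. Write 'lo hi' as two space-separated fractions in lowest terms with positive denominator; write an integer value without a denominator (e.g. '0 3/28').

C = [5/21, 8/21, 16/21, 1, 1]
j=0 picked index 0: u0 ∈ [0, 5/21)
j=1 picked index 1: u0 ∈ [4/105, 19/105)
j=2 picked index 2: u0 ∈ [-2/105, 38/105)
j=3 picked index 2: u0 ∈ [-23/105, 17/105)
j=4 picked index 3: u0 ∈ [-4/105, 1/5)
intersection: [4/105, 17/105)

4/105 17/105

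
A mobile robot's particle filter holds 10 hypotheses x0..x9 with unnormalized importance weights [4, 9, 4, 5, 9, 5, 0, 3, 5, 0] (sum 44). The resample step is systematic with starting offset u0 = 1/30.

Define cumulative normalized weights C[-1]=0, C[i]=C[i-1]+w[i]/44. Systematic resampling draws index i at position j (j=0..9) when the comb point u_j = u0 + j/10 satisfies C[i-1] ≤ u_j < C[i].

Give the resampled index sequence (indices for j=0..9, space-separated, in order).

C = [1/11, 13/44, 17/44, 1/2, 31/44, 9/11, 9/11, 39/44, 1, 1]
j=0: u_0=1/30 ∈ [0, 1/11) → index 0
j=1: u_1=2/15 ∈ [1/11, 13/44) → index 1
j=2: u_2=7/30 ∈ [1/11, 13/44) → index 1
j=3: u_3=1/3 ∈ [13/44, 17/44) → index 2
j=4: u_4=13/30 ∈ [17/44, 1/2) → index 3
j=5: u_5=8/15 ∈ [1/2, 31/44) → index 4
j=6: u_6=19/30 ∈ [1/2, 31/44) → index 4
j=7: u_7=11/15 ∈ [31/44, 9/11) → index 5
j=8: u_8=5/6 ∈ [9/11, 39/44) → index 7
j=9: u_9=14/15 ∈ [39/44, 1) → index 8

0 1 1 2 3 4 4 5 7 8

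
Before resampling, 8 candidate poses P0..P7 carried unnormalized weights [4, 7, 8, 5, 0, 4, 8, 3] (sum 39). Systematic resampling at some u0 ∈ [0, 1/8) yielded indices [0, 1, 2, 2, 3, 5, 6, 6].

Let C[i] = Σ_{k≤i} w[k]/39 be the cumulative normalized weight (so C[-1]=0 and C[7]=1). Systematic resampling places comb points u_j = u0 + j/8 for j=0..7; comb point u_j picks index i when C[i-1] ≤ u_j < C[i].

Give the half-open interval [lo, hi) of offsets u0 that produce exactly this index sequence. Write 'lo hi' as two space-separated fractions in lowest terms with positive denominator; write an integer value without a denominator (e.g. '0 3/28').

C = [4/39, 11/39, 19/39, 8/13, 8/13, 28/39, 12/13, 1]
j=0 picked index 0: u0 ∈ [0, 4/39)
j=1 picked index 1: u0 ∈ [-7/312, 49/312)
j=2 picked index 2: u0 ∈ [5/156, 37/156)
j=3 picked index 2: u0 ∈ [-29/312, 35/312)
j=4 picked index 3: u0 ∈ [-1/78, 3/26)
j=5 picked index 5: u0 ∈ [-1/104, 29/312)
j=6 picked index 6: u0 ∈ [-5/156, 9/52)
j=7 picked index 6: u0 ∈ [-49/312, 5/104)
intersection: [5/156, 5/104)

5/156 5/104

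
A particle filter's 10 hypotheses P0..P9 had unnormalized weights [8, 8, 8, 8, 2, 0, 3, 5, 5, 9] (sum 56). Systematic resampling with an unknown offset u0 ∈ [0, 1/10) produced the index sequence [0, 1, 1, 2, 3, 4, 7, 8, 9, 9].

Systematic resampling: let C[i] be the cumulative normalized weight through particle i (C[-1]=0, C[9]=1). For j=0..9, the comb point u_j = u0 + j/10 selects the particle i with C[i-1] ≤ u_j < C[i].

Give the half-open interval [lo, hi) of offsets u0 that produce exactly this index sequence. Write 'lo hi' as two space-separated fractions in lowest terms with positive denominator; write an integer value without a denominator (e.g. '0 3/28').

1/14 3/35

C = [1/7, 2/7, 3/7, 4/7, 17/28, 17/28, 37/56, 3/4, 47/56, 1]
j=0 picked index 0: u0 ∈ [0, 1/7)
j=1 picked index 1: u0 ∈ [3/70, 13/70)
j=2 picked index 1: u0 ∈ [-2/35, 3/35)
j=3 picked index 2: u0 ∈ [-1/70, 9/70)
j=4 picked index 3: u0 ∈ [1/35, 6/35)
j=5 picked index 4: u0 ∈ [1/14, 3/28)
j=6 picked index 7: u0 ∈ [17/280, 3/20)
j=7 picked index 8: u0 ∈ [1/20, 39/280)
j=8 picked index 9: u0 ∈ [11/280, 1/5)
j=9 picked index 9: u0 ∈ [-17/280, 1/10)
intersection: [1/14, 3/35)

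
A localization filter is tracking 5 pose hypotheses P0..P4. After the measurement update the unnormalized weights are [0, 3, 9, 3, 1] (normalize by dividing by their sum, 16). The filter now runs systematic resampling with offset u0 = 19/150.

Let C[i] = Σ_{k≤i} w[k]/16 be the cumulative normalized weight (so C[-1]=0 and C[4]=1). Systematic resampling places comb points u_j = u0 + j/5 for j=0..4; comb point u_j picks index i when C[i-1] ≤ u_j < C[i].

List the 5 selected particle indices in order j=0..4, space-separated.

1 2 2 2 3

C = [0, 3/16, 3/4, 15/16, 1]
j=0: u_0=19/150 ∈ [0, 3/16) → index 1
j=1: u_1=49/150 ∈ [3/16, 3/4) → index 2
j=2: u_2=79/150 ∈ [3/16, 3/4) → index 2
j=3: u_3=109/150 ∈ [3/16, 3/4) → index 2
j=4: u_4=139/150 ∈ [3/4, 15/16) → index 3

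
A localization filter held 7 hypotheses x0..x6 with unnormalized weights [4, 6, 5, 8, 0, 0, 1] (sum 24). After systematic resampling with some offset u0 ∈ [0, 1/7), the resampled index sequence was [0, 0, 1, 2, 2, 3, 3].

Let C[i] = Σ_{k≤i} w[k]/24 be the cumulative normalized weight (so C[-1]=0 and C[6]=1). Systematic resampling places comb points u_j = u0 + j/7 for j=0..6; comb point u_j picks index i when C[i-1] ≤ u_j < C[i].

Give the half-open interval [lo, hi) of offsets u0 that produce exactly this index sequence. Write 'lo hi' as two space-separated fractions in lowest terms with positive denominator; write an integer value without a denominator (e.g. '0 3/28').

0 1/42

C = [1/6, 5/12, 5/8, 23/24, 23/24, 23/24, 1]
j=0 picked index 0: u0 ∈ [0, 1/6)
j=1 picked index 0: u0 ∈ [-1/7, 1/42)
j=2 picked index 1: u0 ∈ [-5/42, 11/84)
j=3 picked index 2: u0 ∈ [-1/84, 11/56)
j=4 picked index 2: u0 ∈ [-13/84, 3/56)
j=5 picked index 3: u0 ∈ [-5/56, 41/168)
j=6 picked index 3: u0 ∈ [-13/56, 17/168)
intersection: [0, 1/42)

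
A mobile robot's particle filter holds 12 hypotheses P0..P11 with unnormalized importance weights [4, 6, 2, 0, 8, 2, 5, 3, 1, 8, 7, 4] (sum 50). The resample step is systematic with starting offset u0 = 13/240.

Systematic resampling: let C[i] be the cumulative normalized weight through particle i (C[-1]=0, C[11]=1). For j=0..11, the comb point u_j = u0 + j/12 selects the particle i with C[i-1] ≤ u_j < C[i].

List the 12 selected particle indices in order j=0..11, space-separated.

0 1 2 4 4 6 7 9 9 10 10 11

C = [2/25, 1/5, 6/25, 6/25, 2/5, 11/25, 27/50, 3/5, 31/50, 39/50, 23/25, 1]
j=0: u_0=13/240 ∈ [0, 2/25) → index 0
j=1: u_1=11/80 ∈ [2/25, 1/5) → index 1
j=2: u_2=53/240 ∈ [1/5, 6/25) → index 2
j=3: u_3=73/240 ∈ [6/25, 2/5) → index 4
j=4: u_4=31/80 ∈ [6/25, 2/5) → index 4
j=5: u_5=113/240 ∈ [11/25, 27/50) → index 6
j=6: u_6=133/240 ∈ [27/50, 3/5) → index 7
j=7: u_7=51/80 ∈ [31/50, 39/50) → index 9
j=8: u_8=173/240 ∈ [31/50, 39/50) → index 9
j=9: u_9=193/240 ∈ [39/50, 23/25) → index 10
j=10: u_10=71/80 ∈ [39/50, 23/25) → index 10
j=11: u_11=233/240 ∈ [23/25, 1) → index 11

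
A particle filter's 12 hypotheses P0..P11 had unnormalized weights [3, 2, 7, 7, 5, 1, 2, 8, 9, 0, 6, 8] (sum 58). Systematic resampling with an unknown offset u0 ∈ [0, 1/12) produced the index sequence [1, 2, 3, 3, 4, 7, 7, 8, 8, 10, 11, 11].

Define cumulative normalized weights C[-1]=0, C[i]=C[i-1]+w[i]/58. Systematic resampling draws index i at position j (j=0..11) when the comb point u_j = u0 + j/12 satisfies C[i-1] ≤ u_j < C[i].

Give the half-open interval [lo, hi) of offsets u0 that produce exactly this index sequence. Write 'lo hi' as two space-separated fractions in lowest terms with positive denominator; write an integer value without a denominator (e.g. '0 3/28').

3/58 9/116

C = [3/58, 5/58, 6/29, 19/58, 12/29, 25/58, 27/58, 35/58, 22/29, 22/29, 25/29, 1]
j=0 picked index 1: u0 ∈ [3/58, 5/58)
j=1 picked index 2: u0 ∈ [1/348, 43/348)
j=2 picked index 3: u0 ∈ [7/174, 14/87)
j=3 picked index 3: u0 ∈ [-5/116, 9/116)
j=4 picked index 4: u0 ∈ [-1/174, 7/87)
j=5 picked index 7: u0 ∈ [17/348, 65/348)
j=6 picked index 7: u0 ∈ [-1/29, 3/29)
j=7 picked index 8: u0 ∈ [7/348, 61/348)
j=8 picked index 8: u0 ∈ [-11/174, 8/87)
j=9 picked index 10: u0 ∈ [1/116, 13/116)
j=10 picked index 11: u0 ∈ [5/174, 1/6)
j=11 picked index 11: u0 ∈ [-19/348, 1/12)
intersection: [3/58, 9/116)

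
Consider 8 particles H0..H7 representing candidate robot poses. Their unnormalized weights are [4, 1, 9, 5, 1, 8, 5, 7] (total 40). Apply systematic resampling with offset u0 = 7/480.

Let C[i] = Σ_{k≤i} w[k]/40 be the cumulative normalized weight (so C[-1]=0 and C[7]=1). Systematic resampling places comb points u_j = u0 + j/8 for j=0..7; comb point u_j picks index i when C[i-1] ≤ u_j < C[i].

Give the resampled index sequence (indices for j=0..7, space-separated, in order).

C = [1/10, 1/8, 7/20, 19/40, 1/2, 7/10, 33/40, 1]
j=0: u_0=7/480 ∈ [0, 1/10) → index 0
j=1: u_1=67/480 ∈ [1/8, 7/20) → index 2
j=2: u_2=127/480 ∈ [1/8, 7/20) → index 2
j=3: u_3=187/480 ∈ [7/20, 19/40) → index 3
j=4: u_4=247/480 ∈ [1/2, 7/10) → index 5
j=5: u_5=307/480 ∈ [1/2, 7/10) → index 5
j=6: u_6=367/480 ∈ [7/10, 33/40) → index 6
j=7: u_7=427/480 ∈ [33/40, 1) → index 7

0 2 2 3 5 5 6 7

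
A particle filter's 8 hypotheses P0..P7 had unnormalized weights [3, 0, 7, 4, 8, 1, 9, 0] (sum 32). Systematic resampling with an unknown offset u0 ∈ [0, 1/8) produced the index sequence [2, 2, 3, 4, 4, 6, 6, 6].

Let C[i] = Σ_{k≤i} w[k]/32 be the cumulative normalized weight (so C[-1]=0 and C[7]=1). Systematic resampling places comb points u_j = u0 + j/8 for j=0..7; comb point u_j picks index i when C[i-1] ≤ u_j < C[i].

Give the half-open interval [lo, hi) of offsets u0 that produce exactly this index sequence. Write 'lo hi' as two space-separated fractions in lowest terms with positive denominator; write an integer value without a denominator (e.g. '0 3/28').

C = [3/32, 3/32, 5/16, 7/16, 11/16, 23/32, 1, 1]
j=0 picked index 2: u0 ∈ [3/32, 5/16)
j=1 picked index 2: u0 ∈ [-1/32, 3/16)
j=2 picked index 3: u0 ∈ [1/16, 3/16)
j=3 picked index 4: u0 ∈ [1/16, 5/16)
j=4 picked index 4: u0 ∈ [-1/16, 3/16)
j=5 picked index 6: u0 ∈ [3/32, 3/8)
j=6 picked index 6: u0 ∈ [-1/32, 1/4)
j=7 picked index 6: u0 ∈ [-5/32, 1/8)
intersection: [3/32, 1/8)

3/32 1/8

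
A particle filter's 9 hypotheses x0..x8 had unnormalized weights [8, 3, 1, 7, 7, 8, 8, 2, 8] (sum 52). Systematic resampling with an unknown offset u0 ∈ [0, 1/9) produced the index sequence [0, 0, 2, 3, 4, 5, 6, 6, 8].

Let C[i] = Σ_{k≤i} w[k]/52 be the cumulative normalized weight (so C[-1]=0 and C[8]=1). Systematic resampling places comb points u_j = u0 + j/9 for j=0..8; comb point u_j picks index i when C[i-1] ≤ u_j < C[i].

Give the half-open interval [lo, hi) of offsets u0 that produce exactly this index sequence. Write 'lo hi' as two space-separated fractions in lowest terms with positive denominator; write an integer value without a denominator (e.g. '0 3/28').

C = [2/13, 11/52, 3/13, 19/52, 1/2, 17/26, 21/26, 11/13, 1]
j=0 picked index 0: u0 ∈ [0, 2/13)
j=1 picked index 0: u0 ∈ [-1/9, 5/117)
j=2 picked index 2: u0 ∈ [-5/468, 1/117)
j=3 picked index 3: u0 ∈ [-4/39, 5/156)
j=4 picked index 4: u0 ∈ [-37/468, 1/18)
j=5 picked index 5: u0 ∈ [-1/18, 23/234)
j=6 picked index 6: u0 ∈ [-1/78, 11/78)
j=7 picked index 6: u0 ∈ [-29/234, 7/234)
j=8 picked index 8: u0 ∈ [-5/117, 1/9)
intersection: [0, 1/117)

0 1/117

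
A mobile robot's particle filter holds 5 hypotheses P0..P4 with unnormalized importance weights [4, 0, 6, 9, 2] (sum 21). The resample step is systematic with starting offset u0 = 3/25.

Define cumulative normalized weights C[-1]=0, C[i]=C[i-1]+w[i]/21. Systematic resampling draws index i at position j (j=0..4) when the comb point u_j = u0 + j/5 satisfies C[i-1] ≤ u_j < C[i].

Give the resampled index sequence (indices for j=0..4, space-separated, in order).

0 2 3 3 4

C = [4/21, 4/21, 10/21, 19/21, 1]
j=0: u_0=3/25 ∈ [0, 4/21) → index 0
j=1: u_1=8/25 ∈ [4/21, 10/21) → index 2
j=2: u_2=13/25 ∈ [10/21, 19/21) → index 3
j=3: u_3=18/25 ∈ [10/21, 19/21) → index 3
j=4: u_4=23/25 ∈ [19/21, 1) → index 4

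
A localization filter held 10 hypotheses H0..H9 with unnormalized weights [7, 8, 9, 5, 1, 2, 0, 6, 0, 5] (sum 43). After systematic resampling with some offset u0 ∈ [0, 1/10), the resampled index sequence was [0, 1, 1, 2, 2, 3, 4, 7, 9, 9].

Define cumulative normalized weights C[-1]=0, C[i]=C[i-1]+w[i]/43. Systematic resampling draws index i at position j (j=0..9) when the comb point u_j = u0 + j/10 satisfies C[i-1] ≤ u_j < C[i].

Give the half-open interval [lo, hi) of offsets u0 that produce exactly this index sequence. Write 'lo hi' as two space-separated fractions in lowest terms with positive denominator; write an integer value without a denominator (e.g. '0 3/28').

18/215 21/215

C = [7/43, 15/43, 24/43, 29/43, 30/43, 32/43, 32/43, 38/43, 38/43, 1]
j=0 picked index 0: u0 ∈ [0, 7/43)
j=1 picked index 1: u0 ∈ [27/430, 107/430)
j=2 picked index 1: u0 ∈ [-8/215, 32/215)
j=3 picked index 2: u0 ∈ [21/430, 111/430)
j=4 picked index 2: u0 ∈ [-11/215, 34/215)
j=5 picked index 3: u0 ∈ [5/86, 15/86)
j=6 picked index 4: u0 ∈ [16/215, 21/215)
j=7 picked index 7: u0 ∈ [19/430, 79/430)
j=8 picked index 9: u0 ∈ [18/215, 1/5)
j=9 picked index 9: u0 ∈ [-7/430, 1/10)
intersection: [18/215, 21/215)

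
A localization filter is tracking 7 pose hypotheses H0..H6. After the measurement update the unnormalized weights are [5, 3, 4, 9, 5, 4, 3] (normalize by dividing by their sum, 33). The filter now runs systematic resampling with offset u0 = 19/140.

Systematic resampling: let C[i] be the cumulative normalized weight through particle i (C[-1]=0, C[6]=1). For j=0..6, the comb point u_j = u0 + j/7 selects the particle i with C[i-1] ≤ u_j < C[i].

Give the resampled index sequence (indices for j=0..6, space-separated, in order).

C = [5/33, 8/33, 4/11, 7/11, 26/33, 10/11, 1]
j=0: u_0=19/140 ∈ [0, 5/33) → index 0
j=1: u_1=39/140 ∈ [8/33, 4/11) → index 2
j=2: u_2=59/140 ∈ [4/11, 7/11) → index 3
j=3: u_3=79/140 ∈ [4/11, 7/11) → index 3
j=4: u_4=99/140 ∈ [7/11, 26/33) → index 4
j=5: u_5=17/20 ∈ [26/33, 10/11) → index 5
j=6: u_6=139/140 ∈ [10/11, 1) → index 6

0 2 3 3 4 5 6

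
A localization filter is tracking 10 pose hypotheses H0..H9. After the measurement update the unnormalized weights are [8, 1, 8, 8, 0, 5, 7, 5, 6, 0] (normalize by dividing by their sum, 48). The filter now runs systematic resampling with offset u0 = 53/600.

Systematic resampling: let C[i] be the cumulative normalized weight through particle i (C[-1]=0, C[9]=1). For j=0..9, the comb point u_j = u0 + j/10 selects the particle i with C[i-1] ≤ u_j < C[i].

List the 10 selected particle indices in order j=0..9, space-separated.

0 2 2 3 3 5 6 7 8 8

C = [1/6, 3/16, 17/48, 25/48, 25/48, 5/8, 37/48, 7/8, 1, 1]
j=0: u_0=53/600 ∈ [0, 1/6) → index 0
j=1: u_1=113/600 ∈ [3/16, 17/48) → index 2
j=2: u_2=173/600 ∈ [3/16, 17/48) → index 2
j=3: u_3=233/600 ∈ [17/48, 25/48) → index 3
j=4: u_4=293/600 ∈ [17/48, 25/48) → index 3
j=5: u_5=353/600 ∈ [25/48, 5/8) → index 5
j=6: u_6=413/600 ∈ [5/8, 37/48) → index 6
j=7: u_7=473/600 ∈ [37/48, 7/8) → index 7
j=8: u_8=533/600 ∈ [7/8, 1) → index 8
j=9: u_9=593/600 ∈ [7/8, 1) → index 8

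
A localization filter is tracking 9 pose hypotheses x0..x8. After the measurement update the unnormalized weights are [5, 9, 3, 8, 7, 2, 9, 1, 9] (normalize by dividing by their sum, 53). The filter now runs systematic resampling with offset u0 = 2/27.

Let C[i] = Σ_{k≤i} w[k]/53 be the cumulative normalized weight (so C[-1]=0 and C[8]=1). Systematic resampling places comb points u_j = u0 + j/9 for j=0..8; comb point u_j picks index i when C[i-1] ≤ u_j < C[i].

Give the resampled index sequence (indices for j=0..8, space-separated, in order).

0 1 2 3 4 5 6 8 8

C = [5/53, 14/53, 17/53, 25/53, 32/53, 34/53, 43/53, 44/53, 1]
j=0: u_0=2/27 ∈ [0, 5/53) → index 0
j=1: u_1=5/27 ∈ [5/53, 14/53) → index 1
j=2: u_2=8/27 ∈ [14/53, 17/53) → index 2
j=3: u_3=11/27 ∈ [17/53, 25/53) → index 3
j=4: u_4=14/27 ∈ [25/53, 32/53) → index 4
j=5: u_5=17/27 ∈ [32/53, 34/53) → index 5
j=6: u_6=20/27 ∈ [34/53, 43/53) → index 6
j=7: u_7=23/27 ∈ [44/53, 1) → index 8
j=8: u_8=26/27 ∈ [44/53, 1) → index 8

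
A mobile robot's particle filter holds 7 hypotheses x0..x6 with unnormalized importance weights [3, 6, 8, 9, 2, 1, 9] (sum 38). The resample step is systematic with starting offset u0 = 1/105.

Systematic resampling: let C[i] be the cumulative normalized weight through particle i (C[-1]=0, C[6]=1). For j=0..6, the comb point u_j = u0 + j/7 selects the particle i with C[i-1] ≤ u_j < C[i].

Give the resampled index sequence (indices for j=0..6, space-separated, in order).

0 1 2 2 3 4 6

C = [3/38, 9/38, 17/38, 13/19, 14/19, 29/38, 1]
j=0: u_0=1/105 ∈ [0, 3/38) → index 0
j=1: u_1=16/105 ∈ [3/38, 9/38) → index 1
j=2: u_2=31/105 ∈ [9/38, 17/38) → index 2
j=3: u_3=46/105 ∈ [9/38, 17/38) → index 2
j=4: u_4=61/105 ∈ [17/38, 13/19) → index 3
j=5: u_5=76/105 ∈ [13/19, 14/19) → index 4
j=6: u_6=13/15 ∈ [29/38, 1) → index 6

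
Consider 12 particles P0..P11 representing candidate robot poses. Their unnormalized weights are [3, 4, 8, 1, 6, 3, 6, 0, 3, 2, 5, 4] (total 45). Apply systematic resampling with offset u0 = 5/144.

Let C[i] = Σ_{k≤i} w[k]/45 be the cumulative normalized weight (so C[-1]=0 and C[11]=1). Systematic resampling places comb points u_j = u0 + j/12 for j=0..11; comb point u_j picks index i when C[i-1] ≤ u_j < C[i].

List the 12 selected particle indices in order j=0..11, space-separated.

C = [1/15, 7/45, 1/3, 16/45, 22/45, 5/9, 31/45, 31/45, 34/45, 4/5, 41/45, 1]
j=0: u_0=5/144 ∈ [0, 1/15) → index 0
j=1: u_1=17/144 ∈ [1/15, 7/45) → index 1
j=2: u_2=29/144 ∈ [7/45, 1/3) → index 2
j=3: u_3=41/144 ∈ [7/45, 1/3) → index 2
j=4: u_4=53/144 ∈ [16/45, 22/45) → index 4
j=5: u_5=65/144 ∈ [16/45, 22/45) → index 4
j=6: u_6=77/144 ∈ [22/45, 5/9) → index 5
j=7: u_7=89/144 ∈ [5/9, 31/45) → index 6
j=8: u_8=101/144 ∈ [31/45, 34/45) → index 8
j=9: u_9=113/144 ∈ [34/45, 4/5) → index 9
j=10: u_10=125/144 ∈ [4/5, 41/45) → index 10
j=11: u_11=137/144 ∈ [41/45, 1) → index 11

0 1 2 2 4 4 5 6 8 9 10 11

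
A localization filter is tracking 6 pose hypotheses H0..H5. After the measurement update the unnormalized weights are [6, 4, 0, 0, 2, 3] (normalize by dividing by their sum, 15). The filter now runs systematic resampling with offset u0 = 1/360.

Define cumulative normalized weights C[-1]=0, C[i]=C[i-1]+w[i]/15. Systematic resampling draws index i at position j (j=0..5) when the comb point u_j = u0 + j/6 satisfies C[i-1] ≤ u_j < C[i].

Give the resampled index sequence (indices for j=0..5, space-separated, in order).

0 0 0 1 4 5

C = [2/5, 2/3, 2/3, 2/3, 4/5, 1]
j=0: u_0=1/360 ∈ [0, 2/5) → index 0
j=1: u_1=61/360 ∈ [0, 2/5) → index 0
j=2: u_2=121/360 ∈ [0, 2/5) → index 0
j=3: u_3=181/360 ∈ [2/5, 2/3) → index 1
j=4: u_4=241/360 ∈ [2/3, 4/5) → index 4
j=5: u_5=301/360 ∈ [4/5, 1) → index 5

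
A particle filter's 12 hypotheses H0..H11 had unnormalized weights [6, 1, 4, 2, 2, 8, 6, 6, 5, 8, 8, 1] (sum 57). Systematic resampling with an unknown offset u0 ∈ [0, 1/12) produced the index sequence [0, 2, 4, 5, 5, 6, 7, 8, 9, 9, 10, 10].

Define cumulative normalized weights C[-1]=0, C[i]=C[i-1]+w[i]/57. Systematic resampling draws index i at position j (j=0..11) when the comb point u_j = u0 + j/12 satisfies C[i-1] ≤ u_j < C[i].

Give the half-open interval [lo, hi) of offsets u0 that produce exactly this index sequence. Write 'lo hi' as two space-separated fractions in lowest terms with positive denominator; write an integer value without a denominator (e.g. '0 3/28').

C = [2/19, 7/57, 11/57, 13/57, 5/19, 23/57, 29/57, 35/57, 40/57, 16/19, 56/57, 1]
j=0 picked index 0: u0 ∈ [0, 2/19)
j=1 picked index 2: u0 ∈ [3/76, 25/228)
j=2 picked index 4: u0 ∈ [7/114, 11/114)
j=3 picked index 5: u0 ∈ [1/76, 35/228)
j=4 picked index 5: u0 ∈ [-4/57, 4/57)
j=5 picked index 6: u0 ∈ [-1/76, 7/76)
j=6 picked index 7: u0 ∈ [1/114, 13/114)
j=7 picked index 8: u0 ∈ [7/228, 9/76)
j=8 picked index 9: u0 ∈ [2/57, 10/57)
j=9 picked index 9: u0 ∈ [-11/228, 7/76)
j=10 picked index 10: u0 ∈ [1/114, 17/114)
j=11 picked index 10: u0 ∈ [-17/228, 5/76)
intersection: [7/114, 5/76)

7/114 5/76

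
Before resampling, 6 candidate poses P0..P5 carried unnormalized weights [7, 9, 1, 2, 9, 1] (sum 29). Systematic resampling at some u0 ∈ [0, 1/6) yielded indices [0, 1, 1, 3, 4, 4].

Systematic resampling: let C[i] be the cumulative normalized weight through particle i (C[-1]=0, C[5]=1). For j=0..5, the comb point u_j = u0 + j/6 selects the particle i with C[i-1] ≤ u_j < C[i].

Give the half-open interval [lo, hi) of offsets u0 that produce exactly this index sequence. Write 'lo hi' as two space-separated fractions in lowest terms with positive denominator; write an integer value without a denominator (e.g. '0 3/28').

5/58 23/174

C = [7/29, 16/29, 17/29, 19/29, 28/29, 1]
j=0 picked index 0: u0 ∈ [0, 7/29)
j=1 picked index 1: u0 ∈ [13/174, 67/174)
j=2 picked index 1: u0 ∈ [-8/87, 19/87)
j=3 picked index 3: u0 ∈ [5/58, 9/58)
j=4 picked index 4: u0 ∈ [-1/87, 26/87)
j=5 picked index 4: u0 ∈ [-31/174, 23/174)
intersection: [5/58, 23/174)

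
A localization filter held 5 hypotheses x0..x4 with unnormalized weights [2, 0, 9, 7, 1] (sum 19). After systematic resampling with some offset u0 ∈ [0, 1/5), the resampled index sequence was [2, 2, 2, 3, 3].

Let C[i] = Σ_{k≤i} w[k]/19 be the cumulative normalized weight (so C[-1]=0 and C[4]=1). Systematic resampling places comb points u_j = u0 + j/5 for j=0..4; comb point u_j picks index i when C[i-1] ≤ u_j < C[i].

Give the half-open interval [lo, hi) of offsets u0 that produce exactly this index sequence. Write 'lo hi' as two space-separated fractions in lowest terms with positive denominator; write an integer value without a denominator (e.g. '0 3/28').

2/19 14/95

C = [2/19, 2/19, 11/19, 18/19, 1]
j=0 picked index 2: u0 ∈ [2/19, 11/19)
j=1 picked index 2: u0 ∈ [-9/95, 36/95)
j=2 picked index 2: u0 ∈ [-28/95, 17/95)
j=3 picked index 3: u0 ∈ [-2/95, 33/95)
j=4 picked index 3: u0 ∈ [-21/95, 14/95)
intersection: [2/19, 14/95)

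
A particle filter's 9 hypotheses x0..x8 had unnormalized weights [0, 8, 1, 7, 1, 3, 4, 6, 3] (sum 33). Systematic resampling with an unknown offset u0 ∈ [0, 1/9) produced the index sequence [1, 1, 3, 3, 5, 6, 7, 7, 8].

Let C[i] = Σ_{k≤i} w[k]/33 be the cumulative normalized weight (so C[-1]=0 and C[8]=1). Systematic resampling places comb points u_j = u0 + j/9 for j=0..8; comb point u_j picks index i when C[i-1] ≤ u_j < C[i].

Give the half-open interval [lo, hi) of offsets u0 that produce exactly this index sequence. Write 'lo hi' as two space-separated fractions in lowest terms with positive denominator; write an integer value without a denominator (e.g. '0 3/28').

7/99 1/9

C = [0, 8/33, 3/11, 16/33, 17/33, 20/33, 8/11, 10/11, 1]
j=0 picked index 1: u0 ∈ [0, 8/33)
j=1 picked index 1: u0 ∈ [-1/9, 13/99)
j=2 picked index 3: u0 ∈ [5/99, 26/99)
j=3 picked index 3: u0 ∈ [-2/33, 5/33)
j=4 picked index 5: u0 ∈ [7/99, 16/99)
j=5 picked index 6: u0 ∈ [5/99, 17/99)
j=6 picked index 7: u0 ∈ [2/33, 8/33)
j=7 picked index 7: u0 ∈ [-5/99, 13/99)
j=8 picked index 8: u0 ∈ [2/99, 1/9)
intersection: [7/99, 1/9)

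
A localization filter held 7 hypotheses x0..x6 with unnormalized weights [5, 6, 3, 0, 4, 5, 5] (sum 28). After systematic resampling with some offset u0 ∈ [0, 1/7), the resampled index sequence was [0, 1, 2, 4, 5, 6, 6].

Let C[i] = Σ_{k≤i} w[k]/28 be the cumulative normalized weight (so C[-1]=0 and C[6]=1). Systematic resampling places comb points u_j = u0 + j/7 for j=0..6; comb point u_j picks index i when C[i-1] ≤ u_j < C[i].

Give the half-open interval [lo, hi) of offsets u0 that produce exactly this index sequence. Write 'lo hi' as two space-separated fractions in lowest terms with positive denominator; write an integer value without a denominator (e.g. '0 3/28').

3/28 1/7

C = [5/28, 11/28, 1/2, 1/2, 9/14, 23/28, 1]
j=0 picked index 0: u0 ∈ [0, 5/28)
j=1 picked index 1: u0 ∈ [1/28, 1/4)
j=2 picked index 2: u0 ∈ [3/28, 3/14)
j=3 picked index 4: u0 ∈ [1/14, 3/14)
j=4 picked index 5: u0 ∈ [1/14, 1/4)
j=5 picked index 6: u0 ∈ [3/28, 2/7)
j=6 picked index 6: u0 ∈ [-1/28, 1/7)
intersection: [3/28, 1/7)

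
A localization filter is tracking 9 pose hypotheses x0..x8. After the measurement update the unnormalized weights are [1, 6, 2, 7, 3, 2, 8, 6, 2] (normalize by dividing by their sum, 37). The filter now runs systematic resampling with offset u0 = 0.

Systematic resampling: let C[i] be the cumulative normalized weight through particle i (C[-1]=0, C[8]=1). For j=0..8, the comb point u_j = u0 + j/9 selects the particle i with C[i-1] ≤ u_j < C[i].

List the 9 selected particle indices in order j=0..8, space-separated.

0 1 2 3 4 5 6 6 7

C = [1/37, 7/37, 9/37, 16/37, 19/37, 21/37, 29/37, 35/37, 1]
j=0: u_0=0 ∈ [0, 1/37) → index 0
j=1: u_1=1/9 ∈ [1/37, 7/37) → index 1
j=2: u_2=2/9 ∈ [7/37, 9/37) → index 2
j=3: u_3=1/3 ∈ [9/37, 16/37) → index 3
j=4: u_4=4/9 ∈ [16/37, 19/37) → index 4
j=5: u_5=5/9 ∈ [19/37, 21/37) → index 5
j=6: u_6=2/3 ∈ [21/37, 29/37) → index 6
j=7: u_7=7/9 ∈ [21/37, 29/37) → index 6
j=8: u_8=8/9 ∈ [29/37, 35/37) → index 7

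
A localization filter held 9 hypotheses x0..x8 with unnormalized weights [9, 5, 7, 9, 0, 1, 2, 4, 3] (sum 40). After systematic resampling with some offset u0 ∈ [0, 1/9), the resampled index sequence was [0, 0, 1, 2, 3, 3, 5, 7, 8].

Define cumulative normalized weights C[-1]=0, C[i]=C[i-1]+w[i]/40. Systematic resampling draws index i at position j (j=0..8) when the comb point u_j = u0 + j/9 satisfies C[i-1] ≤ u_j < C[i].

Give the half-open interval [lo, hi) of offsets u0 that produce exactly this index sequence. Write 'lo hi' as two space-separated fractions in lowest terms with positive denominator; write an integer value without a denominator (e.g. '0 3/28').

C = [9/40, 7/20, 21/40, 3/4, 3/4, 31/40, 33/40, 37/40, 1]
j=0 picked index 0: u0 ∈ [0, 9/40)
j=1 picked index 0: u0 ∈ [-1/9, 41/360)
j=2 picked index 1: u0 ∈ [1/360, 23/180)
j=3 picked index 2: u0 ∈ [1/60, 23/120)
j=4 picked index 3: u0 ∈ [29/360, 11/36)
j=5 picked index 3: u0 ∈ [-11/360, 7/36)
j=6 picked index 5: u0 ∈ [1/12, 13/120)
j=7 picked index 7: u0 ∈ [17/360, 53/360)
j=8 picked index 8: u0 ∈ [13/360, 1/9)
intersection: [1/12, 13/120)

1/12 13/120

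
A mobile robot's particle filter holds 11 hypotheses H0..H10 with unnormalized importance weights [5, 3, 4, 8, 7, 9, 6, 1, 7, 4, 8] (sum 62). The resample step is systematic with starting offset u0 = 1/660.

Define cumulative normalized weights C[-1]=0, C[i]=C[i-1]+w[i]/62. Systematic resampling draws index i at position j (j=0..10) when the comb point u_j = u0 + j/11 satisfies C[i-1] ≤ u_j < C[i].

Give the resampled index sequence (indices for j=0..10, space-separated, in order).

C = [5/62, 4/31, 6/31, 10/31, 27/62, 18/31, 21/31, 43/62, 25/31, 27/31, 1]
j=0: u_0=1/660 ∈ [0, 5/62) → index 0
j=1: u_1=61/660 ∈ [5/62, 4/31) → index 1
j=2: u_2=11/60 ∈ [4/31, 6/31) → index 2
j=3: u_3=181/660 ∈ [6/31, 10/31) → index 3
j=4: u_4=241/660 ∈ [10/31, 27/62) → index 4
j=5: u_5=301/660 ∈ [27/62, 18/31) → index 5
j=6: u_6=361/660 ∈ [27/62, 18/31) → index 5
j=7: u_7=421/660 ∈ [18/31, 21/31) → index 6
j=8: u_8=481/660 ∈ [43/62, 25/31) → index 8
j=9: u_9=541/660 ∈ [25/31, 27/31) → index 9
j=10: u_10=601/660 ∈ [27/31, 1) → index 10

0 1 2 3 4 5 5 6 8 9 10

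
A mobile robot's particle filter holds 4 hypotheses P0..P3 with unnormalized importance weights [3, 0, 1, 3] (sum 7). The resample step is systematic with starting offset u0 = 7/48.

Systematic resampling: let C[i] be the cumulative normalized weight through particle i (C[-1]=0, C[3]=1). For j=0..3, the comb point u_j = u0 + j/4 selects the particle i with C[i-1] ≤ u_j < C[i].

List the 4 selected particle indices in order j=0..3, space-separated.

0 0 3 3

C = [3/7, 3/7, 4/7, 1]
j=0: u_0=7/48 ∈ [0, 3/7) → index 0
j=1: u_1=19/48 ∈ [0, 3/7) → index 0
j=2: u_2=31/48 ∈ [4/7, 1) → index 3
j=3: u_3=43/48 ∈ [4/7, 1) → index 3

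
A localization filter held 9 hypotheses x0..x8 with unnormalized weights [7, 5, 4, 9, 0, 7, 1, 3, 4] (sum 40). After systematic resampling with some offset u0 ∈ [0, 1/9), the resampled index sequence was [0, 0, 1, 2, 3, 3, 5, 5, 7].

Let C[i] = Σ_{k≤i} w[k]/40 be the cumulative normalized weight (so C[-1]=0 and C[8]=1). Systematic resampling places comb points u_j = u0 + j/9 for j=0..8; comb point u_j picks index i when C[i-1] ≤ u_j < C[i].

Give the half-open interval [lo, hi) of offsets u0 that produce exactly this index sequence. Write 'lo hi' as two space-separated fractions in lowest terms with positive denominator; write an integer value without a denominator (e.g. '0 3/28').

0 1/90

C = [7/40, 3/10, 2/5, 5/8, 5/8, 4/5, 33/40, 9/10, 1]
j=0 picked index 0: u0 ∈ [0, 7/40)
j=1 picked index 0: u0 ∈ [-1/9, 23/360)
j=2 picked index 1: u0 ∈ [-17/360, 7/90)
j=3 picked index 2: u0 ∈ [-1/30, 1/15)
j=4 picked index 3: u0 ∈ [-2/45, 13/72)
j=5 picked index 3: u0 ∈ [-7/45, 5/72)
j=6 picked index 5: u0 ∈ [-1/24, 2/15)
j=7 picked index 5: u0 ∈ [-11/72, 1/45)
j=8 picked index 7: u0 ∈ [-23/360, 1/90)
intersection: [0, 1/90)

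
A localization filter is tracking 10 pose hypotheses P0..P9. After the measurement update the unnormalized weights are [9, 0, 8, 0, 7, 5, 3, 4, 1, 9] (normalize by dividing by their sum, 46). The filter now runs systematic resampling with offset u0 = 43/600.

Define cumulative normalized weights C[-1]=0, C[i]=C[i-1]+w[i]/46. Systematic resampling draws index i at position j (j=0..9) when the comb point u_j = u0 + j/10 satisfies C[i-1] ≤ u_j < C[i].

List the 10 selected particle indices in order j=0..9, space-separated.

0 0 2 4 4 5 6 7 9 9

C = [9/46, 9/46, 17/46, 17/46, 12/23, 29/46, 16/23, 18/23, 37/46, 1]
j=0: u_0=43/600 ∈ [0, 9/46) → index 0
j=1: u_1=103/600 ∈ [0, 9/46) → index 0
j=2: u_2=163/600 ∈ [9/46, 17/46) → index 2
j=3: u_3=223/600 ∈ [17/46, 12/23) → index 4
j=4: u_4=283/600 ∈ [17/46, 12/23) → index 4
j=5: u_5=343/600 ∈ [12/23, 29/46) → index 5
j=6: u_6=403/600 ∈ [29/46, 16/23) → index 6
j=7: u_7=463/600 ∈ [16/23, 18/23) → index 7
j=8: u_8=523/600 ∈ [37/46, 1) → index 9
j=9: u_9=583/600 ∈ [37/46, 1) → index 9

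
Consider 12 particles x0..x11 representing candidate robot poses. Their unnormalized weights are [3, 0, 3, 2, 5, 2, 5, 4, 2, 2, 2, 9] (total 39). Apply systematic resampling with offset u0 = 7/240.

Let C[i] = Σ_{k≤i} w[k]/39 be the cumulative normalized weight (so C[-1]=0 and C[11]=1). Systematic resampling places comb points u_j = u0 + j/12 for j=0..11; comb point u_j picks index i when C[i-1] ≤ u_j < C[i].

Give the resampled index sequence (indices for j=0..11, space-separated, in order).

0 2 3 4 5 6 7 7 9 11 11 11

C = [1/13, 1/13, 2/13, 8/39, 1/3, 5/13, 20/39, 8/13, 2/3, 28/39, 10/13, 1]
j=0: u_0=7/240 ∈ [0, 1/13) → index 0
j=1: u_1=9/80 ∈ [1/13, 2/13) → index 2
j=2: u_2=47/240 ∈ [2/13, 8/39) → index 3
j=3: u_3=67/240 ∈ [8/39, 1/3) → index 4
j=4: u_4=29/80 ∈ [1/3, 5/13) → index 5
j=5: u_5=107/240 ∈ [5/13, 20/39) → index 6
j=6: u_6=127/240 ∈ [20/39, 8/13) → index 7
j=7: u_7=49/80 ∈ [20/39, 8/13) → index 7
j=8: u_8=167/240 ∈ [2/3, 28/39) → index 9
j=9: u_9=187/240 ∈ [10/13, 1) → index 11
j=10: u_10=69/80 ∈ [10/13, 1) → index 11
j=11: u_11=227/240 ∈ [10/13, 1) → index 11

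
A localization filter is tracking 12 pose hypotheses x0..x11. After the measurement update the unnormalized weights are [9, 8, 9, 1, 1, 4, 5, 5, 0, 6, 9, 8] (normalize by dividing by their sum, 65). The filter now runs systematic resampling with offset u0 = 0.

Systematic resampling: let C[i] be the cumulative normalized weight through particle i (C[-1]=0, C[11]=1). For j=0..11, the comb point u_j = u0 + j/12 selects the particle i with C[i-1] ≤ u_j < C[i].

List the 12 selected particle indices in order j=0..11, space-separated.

C = [9/65, 17/65, 2/5, 27/65, 28/65, 32/65, 37/65, 42/65, 42/65, 48/65, 57/65, 1]
j=0: u_0=0 ∈ [0, 9/65) → index 0
j=1: u_1=1/12 ∈ [0, 9/65) → index 0
j=2: u_2=1/6 ∈ [9/65, 17/65) → index 1
j=3: u_3=1/4 ∈ [9/65, 17/65) → index 1
j=4: u_4=1/3 ∈ [17/65, 2/5) → index 2
j=5: u_5=5/12 ∈ [27/65, 28/65) → index 4
j=6: u_6=1/2 ∈ [32/65, 37/65) → index 6
j=7: u_7=7/12 ∈ [37/65, 42/65) → index 7
j=8: u_8=2/3 ∈ [42/65, 48/65) → index 9
j=9: u_9=3/4 ∈ [48/65, 57/65) → index 10
j=10: u_10=5/6 ∈ [48/65, 57/65) → index 10
j=11: u_11=11/12 ∈ [57/65, 1) → index 11

0 0 1 1 2 4 6 7 9 10 10 11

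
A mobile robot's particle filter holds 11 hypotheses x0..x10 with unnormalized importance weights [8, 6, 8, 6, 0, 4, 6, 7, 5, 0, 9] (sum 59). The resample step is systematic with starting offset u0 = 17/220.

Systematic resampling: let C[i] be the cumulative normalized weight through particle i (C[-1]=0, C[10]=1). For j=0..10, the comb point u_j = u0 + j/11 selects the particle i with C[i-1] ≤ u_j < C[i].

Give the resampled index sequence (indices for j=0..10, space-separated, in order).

C = [8/59, 14/59, 22/59, 28/59, 28/59, 32/59, 38/59, 45/59, 50/59, 50/59, 1]
j=0: u_0=17/220 ∈ [0, 8/59) → index 0
j=1: u_1=37/220 ∈ [8/59, 14/59) → index 1
j=2: u_2=57/220 ∈ [14/59, 22/59) → index 2
j=3: u_3=7/20 ∈ [14/59, 22/59) → index 2
j=4: u_4=97/220 ∈ [22/59, 28/59) → index 3
j=5: u_5=117/220 ∈ [28/59, 32/59) → index 5
j=6: u_6=137/220 ∈ [32/59, 38/59) → index 6
j=7: u_7=157/220 ∈ [38/59, 45/59) → index 7
j=8: u_8=177/220 ∈ [45/59, 50/59) → index 8
j=9: u_9=197/220 ∈ [50/59, 1) → index 10
j=10: u_10=217/220 ∈ [50/59, 1) → index 10

0 1 2 2 3 5 6 7 8 10 10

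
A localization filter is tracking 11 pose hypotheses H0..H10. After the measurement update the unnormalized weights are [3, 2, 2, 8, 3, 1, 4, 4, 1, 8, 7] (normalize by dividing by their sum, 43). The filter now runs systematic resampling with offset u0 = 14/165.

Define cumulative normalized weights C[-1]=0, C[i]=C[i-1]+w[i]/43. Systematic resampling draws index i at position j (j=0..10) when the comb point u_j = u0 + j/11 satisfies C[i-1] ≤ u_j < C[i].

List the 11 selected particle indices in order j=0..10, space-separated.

1 3 3 4 6 7 8 9 9 10 10

C = [3/43, 5/43, 7/43, 15/43, 18/43, 19/43, 23/43, 27/43, 28/43, 36/43, 1]
j=0: u_0=14/165 ∈ [3/43, 5/43) → index 1
j=1: u_1=29/165 ∈ [7/43, 15/43) → index 3
j=2: u_2=4/15 ∈ [7/43, 15/43) → index 3
j=3: u_3=59/165 ∈ [15/43, 18/43) → index 4
j=4: u_4=74/165 ∈ [19/43, 23/43) → index 6
j=5: u_5=89/165 ∈ [23/43, 27/43) → index 7
j=6: u_6=104/165 ∈ [27/43, 28/43) → index 8
j=7: u_7=119/165 ∈ [28/43, 36/43) → index 9
j=8: u_8=134/165 ∈ [28/43, 36/43) → index 9
j=9: u_9=149/165 ∈ [36/43, 1) → index 10
j=10: u_10=164/165 ∈ [36/43, 1) → index 10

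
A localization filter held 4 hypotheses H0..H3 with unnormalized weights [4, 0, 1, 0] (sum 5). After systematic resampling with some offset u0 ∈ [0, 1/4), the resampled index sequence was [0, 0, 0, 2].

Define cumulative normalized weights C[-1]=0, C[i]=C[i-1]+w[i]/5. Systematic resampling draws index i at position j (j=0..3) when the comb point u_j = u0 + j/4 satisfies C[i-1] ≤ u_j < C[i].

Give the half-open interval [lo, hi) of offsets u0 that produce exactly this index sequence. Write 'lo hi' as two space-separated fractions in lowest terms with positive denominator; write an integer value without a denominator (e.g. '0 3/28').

C = [4/5, 4/5, 1, 1]
j=0 picked index 0: u0 ∈ [0, 4/5)
j=1 picked index 0: u0 ∈ [-1/4, 11/20)
j=2 picked index 0: u0 ∈ [-1/2, 3/10)
j=3 picked index 2: u0 ∈ [1/20, 1/4)
intersection: [1/20, 1/4)

1/20 1/4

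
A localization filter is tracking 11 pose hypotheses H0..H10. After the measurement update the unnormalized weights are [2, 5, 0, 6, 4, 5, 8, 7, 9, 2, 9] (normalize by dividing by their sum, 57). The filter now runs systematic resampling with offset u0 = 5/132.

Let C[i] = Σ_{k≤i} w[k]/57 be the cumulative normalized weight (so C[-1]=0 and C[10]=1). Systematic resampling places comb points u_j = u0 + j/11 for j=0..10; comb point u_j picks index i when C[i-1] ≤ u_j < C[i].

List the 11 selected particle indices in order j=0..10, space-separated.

1 3 3 5 6 6 7 8 8 10 10

C = [2/57, 7/57, 7/57, 13/57, 17/57, 22/57, 10/19, 37/57, 46/57, 16/19, 1]
j=0: u_0=5/132 ∈ [2/57, 7/57) → index 1
j=1: u_1=17/132 ∈ [7/57, 13/57) → index 3
j=2: u_2=29/132 ∈ [7/57, 13/57) → index 3
j=3: u_3=41/132 ∈ [17/57, 22/57) → index 5
j=4: u_4=53/132 ∈ [22/57, 10/19) → index 6
j=5: u_5=65/132 ∈ [22/57, 10/19) → index 6
j=6: u_6=7/12 ∈ [10/19, 37/57) → index 7
j=7: u_7=89/132 ∈ [37/57, 46/57) → index 8
j=8: u_8=101/132 ∈ [37/57, 46/57) → index 8
j=9: u_9=113/132 ∈ [16/19, 1) → index 10
j=10: u_10=125/132 ∈ [16/19, 1) → index 10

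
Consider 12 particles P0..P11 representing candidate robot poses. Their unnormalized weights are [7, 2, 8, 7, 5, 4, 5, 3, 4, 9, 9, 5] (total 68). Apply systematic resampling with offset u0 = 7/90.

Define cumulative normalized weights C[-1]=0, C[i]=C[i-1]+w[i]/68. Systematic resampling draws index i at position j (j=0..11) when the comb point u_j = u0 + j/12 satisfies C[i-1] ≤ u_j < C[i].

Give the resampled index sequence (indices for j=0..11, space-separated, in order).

0 2 2 3 4 6 7 8 9 10 10 11

C = [7/68, 9/68, 1/4, 6/17, 29/68, 33/68, 19/34, 41/68, 45/68, 27/34, 63/68, 1]
j=0: u_0=7/90 ∈ [0, 7/68) → index 0
j=1: u_1=29/180 ∈ [9/68, 1/4) → index 2
j=2: u_2=11/45 ∈ [9/68, 1/4) → index 2
j=3: u_3=59/180 ∈ [1/4, 6/17) → index 3
j=4: u_4=37/90 ∈ [6/17, 29/68) → index 4
j=5: u_5=89/180 ∈ [33/68, 19/34) → index 6
j=6: u_6=26/45 ∈ [19/34, 41/68) → index 7
j=7: u_7=119/180 ∈ [41/68, 45/68) → index 8
j=8: u_8=67/90 ∈ [45/68, 27/34) → index 9
j=9: u_9=149/180 ∈ [27/34, 63/68) → index 10
j=10: u_10=41/45 ∈ [27/34, 63/68) → index 10
j=11: u_11=179/180 ∈ [63/68, 1) → index 11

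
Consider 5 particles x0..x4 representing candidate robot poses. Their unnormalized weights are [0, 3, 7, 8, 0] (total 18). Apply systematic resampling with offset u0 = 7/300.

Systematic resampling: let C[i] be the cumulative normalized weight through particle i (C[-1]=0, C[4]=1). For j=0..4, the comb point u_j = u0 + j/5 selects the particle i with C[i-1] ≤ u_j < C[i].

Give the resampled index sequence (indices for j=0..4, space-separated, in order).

1 2 2 3 3

C = [0, 1/6, 5/9, 1, 1]
j=0: u_0=7/300 ∈ [0, 1/6) → index 1
j=1: u_1=67/300 ∈ [1/6, 5/9) → index 2
j=2: u_2=127/300 ∈ [1/6, 5/9) → index 2
j=3: u_3=187/300 ∈ [5/9, 1) → index 3
j=4: u_4=247/300 ∈ [5/9, 1) → index 3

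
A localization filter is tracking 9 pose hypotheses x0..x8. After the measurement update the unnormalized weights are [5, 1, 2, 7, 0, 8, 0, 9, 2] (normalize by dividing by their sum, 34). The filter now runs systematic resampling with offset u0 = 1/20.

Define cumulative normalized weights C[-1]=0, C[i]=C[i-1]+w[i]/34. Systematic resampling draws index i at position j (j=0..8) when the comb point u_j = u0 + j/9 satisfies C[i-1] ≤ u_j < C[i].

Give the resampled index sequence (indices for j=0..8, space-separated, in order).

0 1 3 3 5 5 7 7 7

C = [5/34, 3/17, 4/17, 15/34, 15/34, 23/34, 23/34, 16/17, 1]
j=0: u_0=1/20 ∈ [0, 5/34) → index 0
j=1: u_1=29/180 ∈ [5/34, 3/17) → index 1
j=2: u_2=49/180 ∈ [4/17, 15/34) → index 3
j=3: u_3=23/60 ∈ [4/17, 15/34) → index 3
j=4: u_4=89/180 ∈ [15/34, 23/34) → index 5
j=5: u_5=109/180 ∈ [15/34, 23/34) → index 5
j=6: u_6=43/60 ∈ [23/34, 16/17) → index 7
j=7: u_7=149/180 ∈ [23/34, 16/17) → index 7
j=8: u_8=169/180 ∈ [23/34, 16/17) → index 7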